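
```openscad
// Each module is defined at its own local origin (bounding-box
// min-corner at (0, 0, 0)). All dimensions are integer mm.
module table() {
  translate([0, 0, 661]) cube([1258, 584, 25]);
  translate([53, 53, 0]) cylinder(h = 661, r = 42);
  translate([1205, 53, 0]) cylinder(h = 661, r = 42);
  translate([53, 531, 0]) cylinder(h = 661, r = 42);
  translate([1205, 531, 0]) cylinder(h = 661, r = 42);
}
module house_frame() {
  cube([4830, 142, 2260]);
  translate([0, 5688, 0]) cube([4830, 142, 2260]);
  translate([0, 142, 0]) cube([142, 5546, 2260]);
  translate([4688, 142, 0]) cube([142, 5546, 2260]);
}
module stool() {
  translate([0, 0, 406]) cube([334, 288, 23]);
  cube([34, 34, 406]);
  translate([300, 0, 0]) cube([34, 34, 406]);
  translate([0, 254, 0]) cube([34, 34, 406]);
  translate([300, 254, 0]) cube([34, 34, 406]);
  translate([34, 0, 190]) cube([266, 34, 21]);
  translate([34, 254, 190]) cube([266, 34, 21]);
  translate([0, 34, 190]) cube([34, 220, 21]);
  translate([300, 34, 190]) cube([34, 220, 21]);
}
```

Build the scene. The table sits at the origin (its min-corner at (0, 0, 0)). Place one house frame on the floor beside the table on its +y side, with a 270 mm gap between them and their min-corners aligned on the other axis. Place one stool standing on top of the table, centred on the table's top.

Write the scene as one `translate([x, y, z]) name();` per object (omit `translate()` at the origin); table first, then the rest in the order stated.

table();
translate([0, 854, 0]) house_frame();
translate([462, 148, 686]) stool();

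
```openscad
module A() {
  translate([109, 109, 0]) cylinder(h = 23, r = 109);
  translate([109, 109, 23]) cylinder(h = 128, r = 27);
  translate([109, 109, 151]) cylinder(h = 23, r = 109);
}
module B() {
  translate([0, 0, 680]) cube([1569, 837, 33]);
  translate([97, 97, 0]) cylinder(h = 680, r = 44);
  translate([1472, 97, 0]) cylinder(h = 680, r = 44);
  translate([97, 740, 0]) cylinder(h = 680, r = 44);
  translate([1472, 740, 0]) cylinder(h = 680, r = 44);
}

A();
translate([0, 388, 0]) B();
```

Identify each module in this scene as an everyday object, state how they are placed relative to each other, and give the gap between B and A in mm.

The table's nearest face is 170 mm from the spool's +y face.

A is a spool. B is a table. The table is on the floor beside the spool on its +y side. The gap between the table and the spool is 170 mm.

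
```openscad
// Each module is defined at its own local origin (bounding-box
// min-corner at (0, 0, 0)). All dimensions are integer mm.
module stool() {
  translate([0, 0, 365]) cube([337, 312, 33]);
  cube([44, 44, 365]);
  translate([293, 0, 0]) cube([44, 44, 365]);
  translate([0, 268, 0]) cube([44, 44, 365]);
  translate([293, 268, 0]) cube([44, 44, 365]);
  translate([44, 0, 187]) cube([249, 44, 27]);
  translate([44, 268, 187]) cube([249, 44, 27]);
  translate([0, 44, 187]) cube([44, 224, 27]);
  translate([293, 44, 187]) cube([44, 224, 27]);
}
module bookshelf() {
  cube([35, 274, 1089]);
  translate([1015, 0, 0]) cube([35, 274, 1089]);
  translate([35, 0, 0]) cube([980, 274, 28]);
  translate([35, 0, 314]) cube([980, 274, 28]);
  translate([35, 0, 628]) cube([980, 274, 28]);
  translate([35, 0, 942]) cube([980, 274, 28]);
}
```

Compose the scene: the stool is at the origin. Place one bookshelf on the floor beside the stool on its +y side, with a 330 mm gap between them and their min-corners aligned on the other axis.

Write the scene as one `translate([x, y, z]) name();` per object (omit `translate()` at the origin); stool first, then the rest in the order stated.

stool();
translate([0, 642, 0]) bookshelf();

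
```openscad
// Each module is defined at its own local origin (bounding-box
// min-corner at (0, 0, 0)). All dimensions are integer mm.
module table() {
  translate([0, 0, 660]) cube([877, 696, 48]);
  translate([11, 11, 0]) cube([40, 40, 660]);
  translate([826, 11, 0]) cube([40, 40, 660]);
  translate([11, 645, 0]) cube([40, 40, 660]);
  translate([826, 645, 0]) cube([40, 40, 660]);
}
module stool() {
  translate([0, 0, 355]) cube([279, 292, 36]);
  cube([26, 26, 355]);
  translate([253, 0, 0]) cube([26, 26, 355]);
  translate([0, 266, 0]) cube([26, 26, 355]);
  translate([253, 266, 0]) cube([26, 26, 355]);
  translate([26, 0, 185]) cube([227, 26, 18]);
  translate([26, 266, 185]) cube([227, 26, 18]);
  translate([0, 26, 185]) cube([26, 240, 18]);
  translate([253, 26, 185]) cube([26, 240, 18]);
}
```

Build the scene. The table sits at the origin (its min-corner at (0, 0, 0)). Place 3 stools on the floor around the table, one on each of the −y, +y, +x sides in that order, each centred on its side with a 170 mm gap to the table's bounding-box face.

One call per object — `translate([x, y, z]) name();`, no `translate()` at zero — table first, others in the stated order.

table();
translate([299, -462, 0]) stool();
translate([299, 866, 0]) stool();
translate([1047, 202, 0]) stool();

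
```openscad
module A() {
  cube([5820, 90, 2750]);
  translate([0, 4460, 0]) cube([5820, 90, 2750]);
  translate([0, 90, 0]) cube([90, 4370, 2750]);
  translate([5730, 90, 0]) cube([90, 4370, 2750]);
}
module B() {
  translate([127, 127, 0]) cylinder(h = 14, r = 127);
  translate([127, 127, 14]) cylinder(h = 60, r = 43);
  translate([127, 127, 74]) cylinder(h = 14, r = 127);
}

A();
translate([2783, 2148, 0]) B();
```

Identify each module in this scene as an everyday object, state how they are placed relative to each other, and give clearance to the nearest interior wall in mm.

Clearances: x = 2693, y = 2058; minimum 2058 mm.

A is a house frame. B is a spool. The spool sits inside the house frame, centred. The clearance to the nearest interior wall is 2058 mm.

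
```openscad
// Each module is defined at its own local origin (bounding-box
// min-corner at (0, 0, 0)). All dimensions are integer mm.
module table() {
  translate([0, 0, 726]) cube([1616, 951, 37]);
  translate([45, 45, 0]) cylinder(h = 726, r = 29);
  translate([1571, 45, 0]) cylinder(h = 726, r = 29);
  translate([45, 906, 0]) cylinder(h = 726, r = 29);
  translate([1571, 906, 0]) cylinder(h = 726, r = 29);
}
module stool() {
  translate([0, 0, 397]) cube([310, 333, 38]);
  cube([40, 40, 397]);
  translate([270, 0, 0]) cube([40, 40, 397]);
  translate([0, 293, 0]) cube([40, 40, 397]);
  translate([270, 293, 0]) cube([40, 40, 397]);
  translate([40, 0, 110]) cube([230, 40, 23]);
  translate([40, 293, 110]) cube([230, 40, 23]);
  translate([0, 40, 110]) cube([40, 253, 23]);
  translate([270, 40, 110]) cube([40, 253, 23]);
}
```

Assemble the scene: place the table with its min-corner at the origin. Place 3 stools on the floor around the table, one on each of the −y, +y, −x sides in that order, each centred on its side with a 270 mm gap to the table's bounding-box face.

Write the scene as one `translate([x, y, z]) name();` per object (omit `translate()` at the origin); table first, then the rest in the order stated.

table();
translate([653, -603, 0]) stool();
translate([653, 1221, 0]) stool();
translate([-580, 309, 0]) stool();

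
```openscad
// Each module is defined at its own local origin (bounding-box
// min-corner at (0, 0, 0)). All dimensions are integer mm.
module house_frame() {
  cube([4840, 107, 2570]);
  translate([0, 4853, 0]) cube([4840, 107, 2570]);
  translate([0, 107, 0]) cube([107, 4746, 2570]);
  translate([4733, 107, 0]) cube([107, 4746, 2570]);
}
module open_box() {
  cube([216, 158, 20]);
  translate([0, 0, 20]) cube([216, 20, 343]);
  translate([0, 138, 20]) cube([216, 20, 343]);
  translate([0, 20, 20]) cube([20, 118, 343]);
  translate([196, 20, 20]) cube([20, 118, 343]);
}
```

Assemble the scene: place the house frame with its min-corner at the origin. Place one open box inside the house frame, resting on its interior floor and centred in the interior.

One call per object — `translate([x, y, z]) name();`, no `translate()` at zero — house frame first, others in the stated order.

house_frame();
translate([2312, 2401, 0]) open_box();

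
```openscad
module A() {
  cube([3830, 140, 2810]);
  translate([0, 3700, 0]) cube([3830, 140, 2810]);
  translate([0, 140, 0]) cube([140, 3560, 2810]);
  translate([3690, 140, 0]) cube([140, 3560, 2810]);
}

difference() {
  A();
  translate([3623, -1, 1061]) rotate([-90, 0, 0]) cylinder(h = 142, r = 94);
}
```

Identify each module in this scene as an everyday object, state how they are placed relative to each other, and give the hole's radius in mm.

A is a house frame. The house frame has a circular hole through its front wall. The hole's radius is 94 mm.

The subtracted cylinder has r = 94 mm.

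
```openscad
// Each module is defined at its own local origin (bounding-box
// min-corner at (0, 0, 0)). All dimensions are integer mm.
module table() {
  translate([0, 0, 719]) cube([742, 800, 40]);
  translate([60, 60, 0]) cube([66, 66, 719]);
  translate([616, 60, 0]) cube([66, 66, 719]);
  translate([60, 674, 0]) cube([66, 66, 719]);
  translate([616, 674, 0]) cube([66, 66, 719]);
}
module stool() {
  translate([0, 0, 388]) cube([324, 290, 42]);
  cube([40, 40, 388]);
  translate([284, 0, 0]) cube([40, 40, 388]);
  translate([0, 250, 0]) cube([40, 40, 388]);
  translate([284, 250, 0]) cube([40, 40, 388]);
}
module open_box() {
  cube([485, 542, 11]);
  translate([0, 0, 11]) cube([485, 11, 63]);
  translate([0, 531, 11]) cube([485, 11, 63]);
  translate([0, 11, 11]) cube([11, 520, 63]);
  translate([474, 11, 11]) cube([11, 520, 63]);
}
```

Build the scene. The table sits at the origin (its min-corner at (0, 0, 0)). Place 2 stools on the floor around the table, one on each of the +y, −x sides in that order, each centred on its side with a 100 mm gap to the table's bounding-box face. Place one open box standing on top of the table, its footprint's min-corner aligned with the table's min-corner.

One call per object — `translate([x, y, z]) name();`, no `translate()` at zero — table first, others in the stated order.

table();
translate([209, 900, 0]) stool();
translate([-424, 255, 0]) stool();
translate([0, 0, 759]) open_box();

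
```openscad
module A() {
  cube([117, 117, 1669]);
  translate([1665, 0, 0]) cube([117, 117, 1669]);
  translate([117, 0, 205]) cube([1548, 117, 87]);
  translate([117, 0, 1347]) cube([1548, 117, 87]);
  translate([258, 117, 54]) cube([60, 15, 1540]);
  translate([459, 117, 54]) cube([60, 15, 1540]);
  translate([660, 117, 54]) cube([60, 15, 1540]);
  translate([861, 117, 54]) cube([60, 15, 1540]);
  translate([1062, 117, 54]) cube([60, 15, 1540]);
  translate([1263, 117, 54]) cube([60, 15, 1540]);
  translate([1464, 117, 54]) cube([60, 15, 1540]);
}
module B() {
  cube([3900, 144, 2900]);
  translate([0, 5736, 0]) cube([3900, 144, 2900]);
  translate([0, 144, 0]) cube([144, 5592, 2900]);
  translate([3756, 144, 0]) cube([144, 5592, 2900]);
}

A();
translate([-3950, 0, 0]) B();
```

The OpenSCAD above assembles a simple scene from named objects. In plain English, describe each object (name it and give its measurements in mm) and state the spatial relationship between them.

A is a fence section. Two 117×117 mm posts, 1669 mm tall, stand on the floor with a clear span of 1548 mm between their inner faces. Two horizontal rails of 117×87 mm section span the gap between the posts with their undersides at z = 205 mm and z = 1347 mm, flush with the posts' −y face. 7 pickets, each 60 mm wide, 15 mm thick and 1540 mm tall, are fixed to the +y face of the rails with their bottoms at z = 54 mm, evenly spaced across the span with equal gaps (rounded down to the nearest mm) at the −x end and between each pair — any rounding remainder accumulates at the +x end.

B is a box-shaped house frame (walls only): outside footprint 3900×5880 mm, wall height 2900 mm, wall thickness 144 mm. The two y-facing walls run the full x-width; the two x-facing walls fit between the inner faces of the y-facing walls.

The house frame is on the floor beside the fence section on its −x side.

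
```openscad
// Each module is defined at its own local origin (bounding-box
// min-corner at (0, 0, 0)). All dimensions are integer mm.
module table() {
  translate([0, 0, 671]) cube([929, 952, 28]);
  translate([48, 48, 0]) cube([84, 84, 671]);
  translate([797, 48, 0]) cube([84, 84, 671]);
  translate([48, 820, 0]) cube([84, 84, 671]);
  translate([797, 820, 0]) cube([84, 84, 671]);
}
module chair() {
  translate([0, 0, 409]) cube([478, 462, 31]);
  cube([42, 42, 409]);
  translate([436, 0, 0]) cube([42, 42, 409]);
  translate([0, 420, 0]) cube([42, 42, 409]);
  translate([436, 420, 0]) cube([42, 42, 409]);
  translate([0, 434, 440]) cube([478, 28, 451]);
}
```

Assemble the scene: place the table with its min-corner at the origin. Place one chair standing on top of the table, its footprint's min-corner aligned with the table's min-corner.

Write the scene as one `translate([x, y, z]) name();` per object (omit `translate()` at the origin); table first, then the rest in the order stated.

table();
translate([0, 0, 699]) chair();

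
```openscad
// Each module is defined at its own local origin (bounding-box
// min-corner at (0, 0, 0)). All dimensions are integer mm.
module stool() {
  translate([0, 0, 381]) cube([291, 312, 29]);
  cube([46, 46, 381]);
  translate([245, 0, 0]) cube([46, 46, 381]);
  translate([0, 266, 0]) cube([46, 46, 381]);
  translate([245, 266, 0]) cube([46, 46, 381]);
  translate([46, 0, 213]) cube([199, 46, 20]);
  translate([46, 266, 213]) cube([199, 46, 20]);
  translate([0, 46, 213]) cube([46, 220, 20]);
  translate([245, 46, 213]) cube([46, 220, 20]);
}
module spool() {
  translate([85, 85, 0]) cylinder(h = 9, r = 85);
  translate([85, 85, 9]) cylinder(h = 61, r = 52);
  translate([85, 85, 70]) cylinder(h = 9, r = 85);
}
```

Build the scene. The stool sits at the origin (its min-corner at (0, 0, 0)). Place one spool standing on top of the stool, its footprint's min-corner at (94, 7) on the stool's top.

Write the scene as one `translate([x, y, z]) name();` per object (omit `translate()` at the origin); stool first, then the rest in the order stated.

stool();
translate([94, 7, 410]) spool();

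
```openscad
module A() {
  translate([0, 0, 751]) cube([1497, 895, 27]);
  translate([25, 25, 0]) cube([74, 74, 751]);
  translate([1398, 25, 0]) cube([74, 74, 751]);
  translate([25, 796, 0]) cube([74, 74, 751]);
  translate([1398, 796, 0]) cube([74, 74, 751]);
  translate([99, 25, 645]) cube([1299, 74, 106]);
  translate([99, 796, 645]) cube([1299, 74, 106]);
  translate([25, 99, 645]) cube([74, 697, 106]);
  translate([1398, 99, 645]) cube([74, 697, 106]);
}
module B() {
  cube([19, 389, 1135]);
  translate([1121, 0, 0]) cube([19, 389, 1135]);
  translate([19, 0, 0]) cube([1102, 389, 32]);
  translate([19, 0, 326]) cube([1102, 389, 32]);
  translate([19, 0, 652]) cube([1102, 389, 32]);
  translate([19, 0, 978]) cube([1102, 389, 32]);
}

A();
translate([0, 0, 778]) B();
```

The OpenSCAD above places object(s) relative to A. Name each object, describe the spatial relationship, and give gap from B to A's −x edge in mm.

A is a table. B is a bookshelf. The bookshelf is on top of the table. The gap from the bookshelf to the table's −x edge is 0 mm.

The bookshelf's min-x is at 0; the table's min-x is 0; gap = 0 mm.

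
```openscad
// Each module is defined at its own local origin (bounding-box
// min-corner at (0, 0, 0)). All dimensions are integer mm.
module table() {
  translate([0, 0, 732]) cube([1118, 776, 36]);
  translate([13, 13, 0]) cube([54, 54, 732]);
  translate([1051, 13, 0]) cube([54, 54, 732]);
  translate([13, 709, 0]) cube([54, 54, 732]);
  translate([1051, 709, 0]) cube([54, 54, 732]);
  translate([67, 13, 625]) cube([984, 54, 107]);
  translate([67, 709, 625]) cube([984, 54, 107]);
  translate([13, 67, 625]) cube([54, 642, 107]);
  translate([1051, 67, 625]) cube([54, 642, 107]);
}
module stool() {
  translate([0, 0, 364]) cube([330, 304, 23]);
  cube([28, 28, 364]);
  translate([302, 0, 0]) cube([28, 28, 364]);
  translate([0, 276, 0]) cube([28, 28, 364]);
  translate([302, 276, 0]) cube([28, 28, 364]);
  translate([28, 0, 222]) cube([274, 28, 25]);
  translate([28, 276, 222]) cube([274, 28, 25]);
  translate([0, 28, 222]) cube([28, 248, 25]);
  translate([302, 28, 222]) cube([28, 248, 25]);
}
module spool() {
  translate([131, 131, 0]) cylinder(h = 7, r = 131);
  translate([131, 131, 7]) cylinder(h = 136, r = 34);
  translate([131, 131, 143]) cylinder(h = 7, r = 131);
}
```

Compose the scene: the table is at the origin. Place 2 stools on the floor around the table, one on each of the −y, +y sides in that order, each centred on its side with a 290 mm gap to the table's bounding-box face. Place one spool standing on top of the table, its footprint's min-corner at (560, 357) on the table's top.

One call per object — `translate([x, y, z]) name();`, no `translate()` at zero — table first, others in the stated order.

table();
translate([394, -594, 0]) stool();
translate([394, 1066, 0]) stool();
translate([560, 357, 768]) spool();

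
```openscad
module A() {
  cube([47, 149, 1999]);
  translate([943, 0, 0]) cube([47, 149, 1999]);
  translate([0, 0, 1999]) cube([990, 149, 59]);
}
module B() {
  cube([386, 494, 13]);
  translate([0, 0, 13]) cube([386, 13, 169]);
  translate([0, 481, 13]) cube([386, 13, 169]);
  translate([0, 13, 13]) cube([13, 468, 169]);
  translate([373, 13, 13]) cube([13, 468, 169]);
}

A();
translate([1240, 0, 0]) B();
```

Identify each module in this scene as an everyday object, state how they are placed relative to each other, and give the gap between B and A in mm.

The open box's nearest face is 250 mm from the door frame's +x face.

A is a door frame. B is an open box. The open box is on the floor beside the door frame on its +x side. The gap between the open box and the door frame is 250 mm.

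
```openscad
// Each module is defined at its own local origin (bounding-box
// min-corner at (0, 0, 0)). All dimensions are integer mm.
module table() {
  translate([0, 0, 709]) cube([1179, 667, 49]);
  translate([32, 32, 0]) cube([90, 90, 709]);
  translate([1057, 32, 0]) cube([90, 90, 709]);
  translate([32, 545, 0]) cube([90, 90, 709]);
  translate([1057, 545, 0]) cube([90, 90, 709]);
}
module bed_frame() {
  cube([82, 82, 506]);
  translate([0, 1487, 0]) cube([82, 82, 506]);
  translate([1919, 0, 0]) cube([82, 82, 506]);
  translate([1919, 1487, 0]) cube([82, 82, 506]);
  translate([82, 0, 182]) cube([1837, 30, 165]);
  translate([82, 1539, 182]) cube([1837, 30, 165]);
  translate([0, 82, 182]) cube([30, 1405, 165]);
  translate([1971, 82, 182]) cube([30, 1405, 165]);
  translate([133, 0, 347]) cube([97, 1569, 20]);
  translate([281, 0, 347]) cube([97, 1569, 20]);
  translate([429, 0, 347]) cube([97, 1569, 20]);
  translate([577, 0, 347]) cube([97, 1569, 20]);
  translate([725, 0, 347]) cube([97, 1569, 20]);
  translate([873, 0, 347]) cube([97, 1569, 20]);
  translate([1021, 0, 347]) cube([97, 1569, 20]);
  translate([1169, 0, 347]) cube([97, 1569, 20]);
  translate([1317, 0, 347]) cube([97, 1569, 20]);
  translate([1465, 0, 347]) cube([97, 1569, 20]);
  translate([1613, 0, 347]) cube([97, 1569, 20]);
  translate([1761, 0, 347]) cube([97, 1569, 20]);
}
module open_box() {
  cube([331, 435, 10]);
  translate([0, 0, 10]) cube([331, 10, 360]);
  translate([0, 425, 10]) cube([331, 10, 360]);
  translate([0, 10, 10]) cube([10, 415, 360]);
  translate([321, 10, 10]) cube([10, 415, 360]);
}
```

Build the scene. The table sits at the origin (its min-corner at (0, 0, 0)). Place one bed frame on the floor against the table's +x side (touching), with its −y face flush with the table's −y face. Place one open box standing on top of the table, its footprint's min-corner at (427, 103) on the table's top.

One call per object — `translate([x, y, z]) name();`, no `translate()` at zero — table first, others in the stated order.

table();
translate([1179, 0, 0]) bed_frame();
translate([427, 103, 758]) open_box();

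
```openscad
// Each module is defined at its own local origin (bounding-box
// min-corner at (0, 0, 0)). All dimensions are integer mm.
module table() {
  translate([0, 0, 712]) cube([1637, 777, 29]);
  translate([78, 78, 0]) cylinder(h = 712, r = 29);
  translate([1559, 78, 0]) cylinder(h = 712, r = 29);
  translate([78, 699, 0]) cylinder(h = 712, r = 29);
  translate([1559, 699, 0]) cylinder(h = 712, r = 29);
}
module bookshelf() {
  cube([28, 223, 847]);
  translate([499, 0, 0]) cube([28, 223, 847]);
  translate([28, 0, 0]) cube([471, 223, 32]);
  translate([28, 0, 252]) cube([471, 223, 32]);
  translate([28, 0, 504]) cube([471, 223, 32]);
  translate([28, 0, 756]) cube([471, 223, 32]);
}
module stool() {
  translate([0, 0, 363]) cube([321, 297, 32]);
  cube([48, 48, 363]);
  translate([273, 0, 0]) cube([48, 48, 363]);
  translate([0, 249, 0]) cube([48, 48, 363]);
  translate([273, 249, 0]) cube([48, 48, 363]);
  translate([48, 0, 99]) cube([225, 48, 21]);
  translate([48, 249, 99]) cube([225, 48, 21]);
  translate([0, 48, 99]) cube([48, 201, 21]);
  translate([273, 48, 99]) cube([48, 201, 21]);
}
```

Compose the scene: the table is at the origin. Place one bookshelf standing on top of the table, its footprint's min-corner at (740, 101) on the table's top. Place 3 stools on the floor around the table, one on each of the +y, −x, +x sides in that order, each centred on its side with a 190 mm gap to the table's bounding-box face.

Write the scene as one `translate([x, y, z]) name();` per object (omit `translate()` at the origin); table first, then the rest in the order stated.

table();
translate([740, 101, 741]) bookshelf();
translate([658, 967, 0]) stool();
translate([-511, 240, 0]) stool();
translate([1827, 240, 0]) stool();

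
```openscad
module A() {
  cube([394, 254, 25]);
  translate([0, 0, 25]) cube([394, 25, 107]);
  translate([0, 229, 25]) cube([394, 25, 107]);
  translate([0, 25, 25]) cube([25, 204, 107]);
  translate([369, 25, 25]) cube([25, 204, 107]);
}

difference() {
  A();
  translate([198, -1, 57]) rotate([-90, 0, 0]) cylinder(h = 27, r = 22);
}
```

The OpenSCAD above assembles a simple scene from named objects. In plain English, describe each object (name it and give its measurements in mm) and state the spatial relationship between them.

A is an open storage box with external size 394×254×132 mm and wall thickness 25 mm (the base is also 25 mm thick). The base covers the whole footprint; the four walls stand on the base, with the y-facing walls full-width and the x-facing walls fitting between their inner faces.

The open box has a circular hole of radius 22 mm through its front wall, centred at (x = 198, z = 57).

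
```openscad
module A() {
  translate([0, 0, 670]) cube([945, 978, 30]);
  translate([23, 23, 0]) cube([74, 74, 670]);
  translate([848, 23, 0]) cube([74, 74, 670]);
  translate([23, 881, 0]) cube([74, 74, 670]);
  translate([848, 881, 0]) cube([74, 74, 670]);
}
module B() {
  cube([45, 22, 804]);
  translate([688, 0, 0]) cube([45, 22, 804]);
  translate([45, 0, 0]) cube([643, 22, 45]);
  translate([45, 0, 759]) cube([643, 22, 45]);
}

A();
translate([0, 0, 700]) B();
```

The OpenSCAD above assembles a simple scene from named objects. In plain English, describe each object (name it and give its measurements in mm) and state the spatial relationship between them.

A is a table: top 945 mm (x) × 978 mm (y), 30 mm thick, upper face at z = 700 mm, on four 74×74 mm square legs, each inset 23 mm from the nearest pair of top edges, running from z = 0 to the bottom of the top.

B is a rectangular picture frame lying in the x–z plane (depth along y). The opening is 643 mm wide (x) by 714 mm tall (z), surrounded by a border 45 mm wide on all four sides. The frame is 22 mm deep and is made of two full-height vertical stiles with two horizontal rails fitted between them.

The picture frame is on top of the table.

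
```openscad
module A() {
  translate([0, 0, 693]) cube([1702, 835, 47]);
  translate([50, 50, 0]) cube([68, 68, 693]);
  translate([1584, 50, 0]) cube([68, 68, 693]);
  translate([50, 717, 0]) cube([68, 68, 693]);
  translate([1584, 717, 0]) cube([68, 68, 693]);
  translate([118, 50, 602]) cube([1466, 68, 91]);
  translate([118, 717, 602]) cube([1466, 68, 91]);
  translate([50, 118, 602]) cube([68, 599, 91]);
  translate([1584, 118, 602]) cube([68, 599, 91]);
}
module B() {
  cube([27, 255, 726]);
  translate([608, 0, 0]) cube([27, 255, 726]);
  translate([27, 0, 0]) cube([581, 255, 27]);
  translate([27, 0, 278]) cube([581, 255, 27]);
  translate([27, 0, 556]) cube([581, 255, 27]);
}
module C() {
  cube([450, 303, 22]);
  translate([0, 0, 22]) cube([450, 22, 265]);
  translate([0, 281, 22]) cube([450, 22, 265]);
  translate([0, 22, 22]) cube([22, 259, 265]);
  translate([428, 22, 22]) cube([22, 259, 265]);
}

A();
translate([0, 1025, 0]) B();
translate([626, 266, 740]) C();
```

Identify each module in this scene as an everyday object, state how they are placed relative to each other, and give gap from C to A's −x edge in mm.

The open box's min-x is at 626; the table's min-x is 0; gap = 626 mm.

A is a table. B is a bookshelf. C is an open box. The bookshelf is on the floor beside the table on its +y side. The open box is on top of the table, centred. The gap from the open box to the table's −x edge is 626 mm.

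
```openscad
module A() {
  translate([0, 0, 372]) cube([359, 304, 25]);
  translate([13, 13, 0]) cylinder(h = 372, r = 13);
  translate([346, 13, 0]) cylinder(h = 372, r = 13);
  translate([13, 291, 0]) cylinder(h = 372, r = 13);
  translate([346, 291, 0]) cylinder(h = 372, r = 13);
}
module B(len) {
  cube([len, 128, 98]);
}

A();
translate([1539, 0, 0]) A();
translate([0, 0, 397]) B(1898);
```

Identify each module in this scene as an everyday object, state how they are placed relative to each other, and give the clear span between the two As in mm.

A is a stool. B is a beam. A beam spans the tops of two stools. The clear span between the two stools is 1180 mm.

Second stool starts at x = 1539; first ends at x = 359; clear span = 1539 − 359 = 1180 mm.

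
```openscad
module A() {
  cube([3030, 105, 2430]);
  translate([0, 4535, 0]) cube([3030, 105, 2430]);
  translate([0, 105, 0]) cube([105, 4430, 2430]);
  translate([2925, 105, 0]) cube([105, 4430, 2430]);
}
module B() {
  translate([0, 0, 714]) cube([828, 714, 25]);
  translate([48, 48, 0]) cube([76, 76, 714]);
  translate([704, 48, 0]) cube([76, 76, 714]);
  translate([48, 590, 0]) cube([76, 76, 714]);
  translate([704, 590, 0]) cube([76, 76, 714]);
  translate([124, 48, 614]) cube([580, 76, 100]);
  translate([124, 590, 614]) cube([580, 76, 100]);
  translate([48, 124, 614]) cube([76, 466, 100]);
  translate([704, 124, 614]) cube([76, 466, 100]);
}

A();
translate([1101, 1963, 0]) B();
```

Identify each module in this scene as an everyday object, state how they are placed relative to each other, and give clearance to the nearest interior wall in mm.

A is a house frame. B is a table. The table sits inside the house frame, centred. The clearance to the nearest interior wall is 996 mm.

Clearances: x = 996, y = 1858; minimum 996 mm.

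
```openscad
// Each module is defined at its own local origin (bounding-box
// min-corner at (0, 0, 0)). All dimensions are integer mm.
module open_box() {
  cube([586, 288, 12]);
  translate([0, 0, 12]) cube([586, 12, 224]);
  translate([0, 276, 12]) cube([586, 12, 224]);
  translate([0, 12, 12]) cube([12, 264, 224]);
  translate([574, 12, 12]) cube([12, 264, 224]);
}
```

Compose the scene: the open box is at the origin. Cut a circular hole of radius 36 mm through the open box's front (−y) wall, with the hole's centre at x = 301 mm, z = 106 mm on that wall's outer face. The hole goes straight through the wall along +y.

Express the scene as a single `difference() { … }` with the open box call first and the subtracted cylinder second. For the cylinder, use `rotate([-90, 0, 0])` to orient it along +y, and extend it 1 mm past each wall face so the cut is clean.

difference() {
  open_box();
  translate([301, -1, 106]) rotate([-90, 0, 0]) cylinder(h = 14, r = 36);
}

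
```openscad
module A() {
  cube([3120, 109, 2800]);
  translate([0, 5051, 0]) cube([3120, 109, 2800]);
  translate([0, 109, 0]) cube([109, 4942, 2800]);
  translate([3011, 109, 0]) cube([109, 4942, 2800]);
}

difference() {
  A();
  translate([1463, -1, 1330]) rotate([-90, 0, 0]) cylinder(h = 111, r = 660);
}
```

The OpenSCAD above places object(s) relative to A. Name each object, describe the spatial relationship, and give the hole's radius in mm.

The subtracted cylinder has r = 660 mm.

A is a house frame. The house frame has a circular hole through its front wall. The hole's radius is 660 mm.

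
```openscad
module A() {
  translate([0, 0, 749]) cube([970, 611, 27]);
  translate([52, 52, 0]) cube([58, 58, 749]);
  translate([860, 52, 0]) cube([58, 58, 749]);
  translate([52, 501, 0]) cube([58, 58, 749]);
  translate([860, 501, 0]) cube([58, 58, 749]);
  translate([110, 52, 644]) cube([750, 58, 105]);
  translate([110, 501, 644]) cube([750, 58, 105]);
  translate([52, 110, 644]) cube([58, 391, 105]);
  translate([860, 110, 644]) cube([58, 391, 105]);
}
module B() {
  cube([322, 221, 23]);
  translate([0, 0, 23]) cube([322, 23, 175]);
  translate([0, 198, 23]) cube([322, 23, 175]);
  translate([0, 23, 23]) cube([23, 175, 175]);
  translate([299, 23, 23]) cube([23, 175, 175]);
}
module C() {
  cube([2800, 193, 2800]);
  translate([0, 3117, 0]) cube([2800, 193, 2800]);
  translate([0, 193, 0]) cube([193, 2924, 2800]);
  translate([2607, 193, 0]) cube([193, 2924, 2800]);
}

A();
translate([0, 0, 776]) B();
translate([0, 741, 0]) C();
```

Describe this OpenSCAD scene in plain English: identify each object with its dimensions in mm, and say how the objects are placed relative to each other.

A is a table with a 970×611 mm rectangular top, 27 mm thick, top surface at z = 776 mm, supported by four 58×58 mm square legs, each inset 52 mm from the nearest pair of top edges, running from the floor. Four apron rails, 58 mm thick and 105 mm tall, run between adjacent legs with their top edges flush with the underside of the top and their outer faces flush with the legs' outer faces.

B is an open-topped rectangular box: outside dimensions 322×221×198 mm, with a uniform wall and base thickness of 23 mm. The base is a full 322×221 slab on the floor; four walls sit on top of the base. The front and back walls (the −y and +y sides) span the full width; the two side walls fit between them.

C is a box-shaped house frame (walls only): outside footprint 2800×3310 mm, wall height 2800 mm, wall thickness 193 mm. The two y-facing walls run the full x-width; the two x-facing walls fit between the inner faces of the y-facing walls.

The open box is on top of the table. The house frame is on the floor beside the table on its +y side.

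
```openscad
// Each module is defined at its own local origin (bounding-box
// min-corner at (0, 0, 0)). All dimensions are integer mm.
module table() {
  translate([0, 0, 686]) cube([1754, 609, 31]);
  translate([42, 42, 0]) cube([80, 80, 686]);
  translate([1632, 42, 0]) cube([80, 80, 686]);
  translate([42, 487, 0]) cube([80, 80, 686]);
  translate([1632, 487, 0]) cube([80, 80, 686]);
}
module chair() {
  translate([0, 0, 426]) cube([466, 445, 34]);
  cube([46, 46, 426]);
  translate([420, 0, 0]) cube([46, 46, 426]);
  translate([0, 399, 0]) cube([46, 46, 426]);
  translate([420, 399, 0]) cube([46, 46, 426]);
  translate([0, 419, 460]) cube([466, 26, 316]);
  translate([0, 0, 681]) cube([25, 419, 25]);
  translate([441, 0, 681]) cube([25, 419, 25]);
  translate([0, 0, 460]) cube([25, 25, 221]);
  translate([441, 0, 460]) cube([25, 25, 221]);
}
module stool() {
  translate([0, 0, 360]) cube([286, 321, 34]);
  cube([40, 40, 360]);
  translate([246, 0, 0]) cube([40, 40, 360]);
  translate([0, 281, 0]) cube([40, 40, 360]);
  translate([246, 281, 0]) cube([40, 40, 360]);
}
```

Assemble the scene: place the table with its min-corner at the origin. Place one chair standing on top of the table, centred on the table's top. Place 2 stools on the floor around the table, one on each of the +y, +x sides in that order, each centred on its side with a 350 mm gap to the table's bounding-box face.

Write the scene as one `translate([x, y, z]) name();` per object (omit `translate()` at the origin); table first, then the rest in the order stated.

table();
translate([644, 82, 717]) chair();
translate([734, 959, 0]) stool();
translate([2104, 144, 0]) stool();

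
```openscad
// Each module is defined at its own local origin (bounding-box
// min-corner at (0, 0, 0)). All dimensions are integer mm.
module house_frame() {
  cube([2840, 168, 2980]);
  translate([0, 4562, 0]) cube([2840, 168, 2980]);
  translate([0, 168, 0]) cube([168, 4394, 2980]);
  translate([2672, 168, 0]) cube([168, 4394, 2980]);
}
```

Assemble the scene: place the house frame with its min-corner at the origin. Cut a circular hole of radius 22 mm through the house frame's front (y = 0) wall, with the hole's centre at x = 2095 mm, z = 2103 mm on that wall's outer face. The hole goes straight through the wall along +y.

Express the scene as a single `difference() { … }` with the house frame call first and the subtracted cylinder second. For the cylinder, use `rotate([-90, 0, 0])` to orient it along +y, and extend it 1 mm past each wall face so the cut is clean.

difference() {
  house_frame();
  translate([2095, -1, 2103]) rotate([-90, 0, 0]) cylinder(h = 170, r = 22);
}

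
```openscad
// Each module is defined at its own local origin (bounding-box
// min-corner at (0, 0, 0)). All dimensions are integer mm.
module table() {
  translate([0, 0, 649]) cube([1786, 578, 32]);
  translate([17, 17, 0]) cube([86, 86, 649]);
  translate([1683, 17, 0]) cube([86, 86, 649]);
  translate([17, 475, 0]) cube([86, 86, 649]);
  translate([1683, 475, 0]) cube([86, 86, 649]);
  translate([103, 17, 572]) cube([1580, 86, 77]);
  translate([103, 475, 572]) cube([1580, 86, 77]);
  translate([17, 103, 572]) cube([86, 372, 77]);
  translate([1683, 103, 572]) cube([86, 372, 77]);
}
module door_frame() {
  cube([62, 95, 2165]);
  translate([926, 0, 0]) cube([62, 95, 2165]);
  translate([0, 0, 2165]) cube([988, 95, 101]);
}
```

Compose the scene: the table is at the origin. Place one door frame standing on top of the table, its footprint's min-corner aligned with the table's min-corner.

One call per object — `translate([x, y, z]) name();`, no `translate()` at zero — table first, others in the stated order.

table();
translate([0, 0, 681]) door_frame();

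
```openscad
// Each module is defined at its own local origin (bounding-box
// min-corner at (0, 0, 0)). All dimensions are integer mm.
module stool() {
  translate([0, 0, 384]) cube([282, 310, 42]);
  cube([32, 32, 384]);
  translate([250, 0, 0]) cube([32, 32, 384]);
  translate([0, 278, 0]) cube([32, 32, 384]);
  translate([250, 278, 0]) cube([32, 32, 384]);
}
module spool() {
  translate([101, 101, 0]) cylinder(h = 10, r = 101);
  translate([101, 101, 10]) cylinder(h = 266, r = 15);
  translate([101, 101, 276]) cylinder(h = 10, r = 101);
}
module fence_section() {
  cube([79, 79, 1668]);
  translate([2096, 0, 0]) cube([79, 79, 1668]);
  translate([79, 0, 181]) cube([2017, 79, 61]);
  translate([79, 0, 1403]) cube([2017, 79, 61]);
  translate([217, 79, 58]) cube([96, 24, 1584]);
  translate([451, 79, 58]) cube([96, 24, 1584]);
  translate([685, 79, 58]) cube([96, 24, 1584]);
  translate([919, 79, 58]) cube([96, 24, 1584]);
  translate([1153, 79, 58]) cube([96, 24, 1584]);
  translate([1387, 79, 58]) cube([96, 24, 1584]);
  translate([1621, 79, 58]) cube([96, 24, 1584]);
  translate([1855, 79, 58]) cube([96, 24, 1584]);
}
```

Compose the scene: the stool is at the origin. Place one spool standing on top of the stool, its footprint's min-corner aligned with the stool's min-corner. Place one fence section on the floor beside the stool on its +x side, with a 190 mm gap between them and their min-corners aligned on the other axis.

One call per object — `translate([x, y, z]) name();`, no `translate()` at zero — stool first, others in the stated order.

stool();
translate([0, 0, 426]) spool();
translate([472, 0, 0]) fence_section();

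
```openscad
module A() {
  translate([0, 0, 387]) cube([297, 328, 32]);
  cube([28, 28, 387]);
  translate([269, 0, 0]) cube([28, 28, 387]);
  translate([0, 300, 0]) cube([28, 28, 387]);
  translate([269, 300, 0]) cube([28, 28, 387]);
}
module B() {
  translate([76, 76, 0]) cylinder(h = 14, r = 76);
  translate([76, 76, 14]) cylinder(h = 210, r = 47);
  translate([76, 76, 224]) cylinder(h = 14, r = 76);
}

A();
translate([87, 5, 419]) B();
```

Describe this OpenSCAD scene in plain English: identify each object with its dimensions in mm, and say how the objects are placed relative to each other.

A is a simple wooden stool: a rectangular seat 297 mm (x) by 328 mm (y), 32 mm thick, top face at z = 419 mm, on four square legs, each 28×28 mm in cross-section. The legs rest on z = 0, each flush with a corner of the seat.

B is a spool: two coaxial disc flanges of radius 76 mm and thickness 14 mm, joined by a core cylinder of radius 47 mm and height 210 mm. The lower flange rests on z = 0 and the three cylinders share a vertical axis.

The spool is on top of the stool.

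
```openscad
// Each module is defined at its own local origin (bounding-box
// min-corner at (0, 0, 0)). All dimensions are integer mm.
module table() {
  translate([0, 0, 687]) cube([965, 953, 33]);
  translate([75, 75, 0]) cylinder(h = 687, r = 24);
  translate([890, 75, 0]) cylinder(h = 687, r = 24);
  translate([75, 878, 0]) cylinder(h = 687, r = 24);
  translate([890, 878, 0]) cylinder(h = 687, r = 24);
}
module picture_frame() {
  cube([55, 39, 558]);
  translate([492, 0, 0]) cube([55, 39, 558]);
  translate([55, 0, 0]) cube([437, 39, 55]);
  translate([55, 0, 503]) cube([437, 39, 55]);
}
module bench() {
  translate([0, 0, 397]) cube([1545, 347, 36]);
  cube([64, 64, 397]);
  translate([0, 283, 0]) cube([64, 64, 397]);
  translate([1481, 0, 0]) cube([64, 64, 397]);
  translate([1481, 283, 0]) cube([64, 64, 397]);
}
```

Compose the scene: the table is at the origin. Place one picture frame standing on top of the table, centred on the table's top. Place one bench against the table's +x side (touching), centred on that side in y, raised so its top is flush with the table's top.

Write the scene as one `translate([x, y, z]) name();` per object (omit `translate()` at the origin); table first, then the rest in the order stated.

table();
translate([209, 457, 720]) picture_frame();
translate([965, 303, 287]) bench();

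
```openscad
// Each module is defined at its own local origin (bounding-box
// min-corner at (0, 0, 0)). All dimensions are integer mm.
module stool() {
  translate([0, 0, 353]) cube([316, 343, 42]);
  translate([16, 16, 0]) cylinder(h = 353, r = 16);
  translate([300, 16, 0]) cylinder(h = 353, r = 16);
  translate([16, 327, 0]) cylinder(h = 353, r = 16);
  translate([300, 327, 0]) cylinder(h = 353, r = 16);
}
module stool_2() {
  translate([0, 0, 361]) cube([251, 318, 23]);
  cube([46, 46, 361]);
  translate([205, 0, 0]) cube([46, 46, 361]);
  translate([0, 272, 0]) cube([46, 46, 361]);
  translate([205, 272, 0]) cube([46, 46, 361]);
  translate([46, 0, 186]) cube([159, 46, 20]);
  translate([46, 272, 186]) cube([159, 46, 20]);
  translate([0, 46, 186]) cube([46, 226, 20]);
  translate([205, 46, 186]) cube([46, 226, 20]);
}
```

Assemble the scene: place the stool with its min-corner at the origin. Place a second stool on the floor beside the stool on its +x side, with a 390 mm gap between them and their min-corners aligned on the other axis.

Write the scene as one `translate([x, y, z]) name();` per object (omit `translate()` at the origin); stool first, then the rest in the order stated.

stool();
translate([706, 0, 0]) stool_2();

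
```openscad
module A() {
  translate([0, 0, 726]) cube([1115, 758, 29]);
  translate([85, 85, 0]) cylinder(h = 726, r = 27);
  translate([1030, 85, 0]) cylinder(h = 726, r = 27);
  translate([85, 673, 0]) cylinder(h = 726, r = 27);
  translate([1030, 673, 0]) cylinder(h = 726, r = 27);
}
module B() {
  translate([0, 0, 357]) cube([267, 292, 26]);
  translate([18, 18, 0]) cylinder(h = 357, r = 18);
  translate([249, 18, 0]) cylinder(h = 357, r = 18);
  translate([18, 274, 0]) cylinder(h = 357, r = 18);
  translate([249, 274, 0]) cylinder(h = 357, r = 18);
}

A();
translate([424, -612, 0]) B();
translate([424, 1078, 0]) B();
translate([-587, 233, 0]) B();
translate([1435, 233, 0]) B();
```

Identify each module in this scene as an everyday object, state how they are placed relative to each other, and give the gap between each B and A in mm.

Each stool's nearest face is 320 mm from the table's bounding box.

A is a table. B is a stool. Four stools sit around the table at the −y, +y, −x, +x sides. The gap between each stool and the table is 320 mm.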